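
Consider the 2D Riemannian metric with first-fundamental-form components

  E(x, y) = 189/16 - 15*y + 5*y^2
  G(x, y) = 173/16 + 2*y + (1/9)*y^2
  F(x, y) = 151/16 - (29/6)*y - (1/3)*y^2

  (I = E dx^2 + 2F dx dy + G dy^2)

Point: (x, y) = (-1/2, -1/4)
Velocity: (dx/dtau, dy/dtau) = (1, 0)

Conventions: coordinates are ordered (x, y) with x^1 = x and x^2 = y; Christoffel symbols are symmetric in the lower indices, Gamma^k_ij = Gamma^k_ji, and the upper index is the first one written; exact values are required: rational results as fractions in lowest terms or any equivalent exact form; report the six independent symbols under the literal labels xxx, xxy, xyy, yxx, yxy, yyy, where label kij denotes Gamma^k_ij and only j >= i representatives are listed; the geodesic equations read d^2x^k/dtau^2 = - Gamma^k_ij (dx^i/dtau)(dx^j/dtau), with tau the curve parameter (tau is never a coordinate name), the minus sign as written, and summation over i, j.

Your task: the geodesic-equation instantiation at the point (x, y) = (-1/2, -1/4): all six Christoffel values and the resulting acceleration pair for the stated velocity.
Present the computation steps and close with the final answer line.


E = 127/8, F = 85/8, G = 743/72 at the point
E_x = 0, E_y = -35/2, F_x = 0, F_y = -14/3, G_x = 0, G_y = 35/18
EG - F^2 = 3667/72;  g^inv = (72/3667) * [[743/72, -85/8], [-85/8, 127/8]]
first-kind symbols [ij,l] = (1/2)(d_i g_jl + d_j g_il - d_l g_ij): [xx,x] = E_x/2 = 0, [xx,y] = F_x - E_y/2 = 35/4, [xy,x] = E_y/2 = -35/4, [xy,y] = G_x/2 = 0, [yy,x] = F_y - G_x/2 = -14/3, [yy,y] = G_y/2 = 35/36
Gamma^x_ij = (G*[ij,x] - F*[ij,y])/(EG - F^2), Gamma^y_ij = (E*[ij,y] - F*[ij,x])/(EG - F^2)
Gamma_xxx = -26775/14668, Gamma_xxy = -26005/14668, Gamma_xyy = -50533/44004, Gamma_yxx = 40005/14668, Gamma_yxy = 26775/14668, Gamma_yyy = 18725/14668
d^2x/dtau^2 = -(Gamma_xxx*(1)^2 + 2*Gamma_xxy*(1)*(0) + Gamma_xyy*(0)^2) = 26775/14668
d^2y/dtau^2 = -(Gamma_yxx*(1)^2 + 2*Gamma_yxy*(1)*(0) + Gamma_yyy*(0)^2) = -40005/14668

Answer: Gamma_xxx = -26775/14668, Gamma_xxy = -26005/14668, Gamma_xyy = -50533/44004, Gamma_yxx = 40005/14668, Gamma_yxy = 26775/14668, Gamma_yyy = 18725/14668; accelerations (d^2x/dtau^2, d^2y/dtau^2) = (26775/14668, -40005/14668)


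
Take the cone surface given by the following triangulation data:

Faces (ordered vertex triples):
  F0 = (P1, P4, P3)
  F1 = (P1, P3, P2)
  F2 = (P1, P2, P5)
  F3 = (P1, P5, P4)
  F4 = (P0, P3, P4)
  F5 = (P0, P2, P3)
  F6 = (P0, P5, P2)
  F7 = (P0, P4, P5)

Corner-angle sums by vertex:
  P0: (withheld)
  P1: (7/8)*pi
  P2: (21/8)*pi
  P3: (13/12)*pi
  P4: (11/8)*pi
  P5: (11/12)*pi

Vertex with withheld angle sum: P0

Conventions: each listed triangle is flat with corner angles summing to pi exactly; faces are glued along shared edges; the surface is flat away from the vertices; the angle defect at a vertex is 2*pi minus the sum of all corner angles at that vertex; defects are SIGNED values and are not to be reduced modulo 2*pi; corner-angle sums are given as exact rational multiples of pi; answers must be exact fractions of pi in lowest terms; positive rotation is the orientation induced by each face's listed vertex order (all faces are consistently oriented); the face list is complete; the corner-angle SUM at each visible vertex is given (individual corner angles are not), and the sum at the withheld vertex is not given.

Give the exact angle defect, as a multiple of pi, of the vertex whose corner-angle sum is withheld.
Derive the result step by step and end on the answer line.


V = 6, E = 12, F = 8; chi = V - E + F = 2
Gauss-Bonnet: total defect = 2*pi*chi = 4*pi; visible defects sum to (25/8)*pi

Answer: defect(P0) = (7/8)*pi


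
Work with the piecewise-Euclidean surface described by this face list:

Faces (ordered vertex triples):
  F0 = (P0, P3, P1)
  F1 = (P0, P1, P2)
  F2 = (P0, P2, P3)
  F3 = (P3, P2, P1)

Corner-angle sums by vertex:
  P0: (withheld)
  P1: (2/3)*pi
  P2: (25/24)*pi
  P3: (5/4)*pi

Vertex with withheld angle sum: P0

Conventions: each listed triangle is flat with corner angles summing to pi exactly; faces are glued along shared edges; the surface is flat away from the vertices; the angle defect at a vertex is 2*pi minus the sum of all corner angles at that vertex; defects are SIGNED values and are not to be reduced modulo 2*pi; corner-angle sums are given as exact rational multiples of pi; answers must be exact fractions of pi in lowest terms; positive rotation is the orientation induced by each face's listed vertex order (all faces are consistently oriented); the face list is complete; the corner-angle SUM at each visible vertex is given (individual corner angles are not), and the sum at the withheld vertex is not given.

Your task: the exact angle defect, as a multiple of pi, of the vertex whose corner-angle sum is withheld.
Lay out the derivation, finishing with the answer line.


V = 4, E = 6, F = 4; chi = V - E + F = 2
Gauss-Bonnet: total defect = 2*pi*chi = 4*pi; visible defects sum to (73/24)*pi

Answer: defect(P0) = (23/24)*pi


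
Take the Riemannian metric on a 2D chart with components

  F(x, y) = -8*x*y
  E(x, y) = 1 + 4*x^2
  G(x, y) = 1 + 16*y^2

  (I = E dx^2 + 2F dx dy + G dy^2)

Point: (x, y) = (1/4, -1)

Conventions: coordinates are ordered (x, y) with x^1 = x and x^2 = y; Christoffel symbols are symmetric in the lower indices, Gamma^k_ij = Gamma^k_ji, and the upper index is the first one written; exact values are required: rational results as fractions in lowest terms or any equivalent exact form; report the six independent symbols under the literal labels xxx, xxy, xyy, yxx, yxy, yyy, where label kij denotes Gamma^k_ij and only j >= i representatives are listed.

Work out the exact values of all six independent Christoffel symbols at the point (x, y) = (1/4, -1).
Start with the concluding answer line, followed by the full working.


Answer: Gamma_xxx = 4/69, Gamma_xxy = 0, Gamma_xyy = -8/69, Gamma_yxx = 32/69, Gamma_yxy = 0, Gamma_yyy = -64/69

E = 5/4, F = 2, G = 17 at the point
E_x = 2, E_y = 0, F_x = 8, F_y = -2, G_x = 0, G_y = -32
EG - F^2 = 69/4;  g^inv = (4/69) * [[17, -2], [-2, 5/4]]
first-kind symbols [ij,l] = (1/2)(d_i g_jl + d_j g_il - d_l g_ij): [xx,x] = E_x/2 = 1, [xx,y] = F_x - E_y/2 = 8, [xy,x] = E_y/2 = 0, [xy,y] = G_x/2 = 0, [yy,x] = F_y - G_x/2 = -2, [yy,y] = G_y/2 = -16
Gamma^x_ij = (G*[ij,x] - F*[ij,y])/(EG - F^2), Gamma^y_ij = (E*[ij,y] - F*[ij,x])/(EG - F^2)


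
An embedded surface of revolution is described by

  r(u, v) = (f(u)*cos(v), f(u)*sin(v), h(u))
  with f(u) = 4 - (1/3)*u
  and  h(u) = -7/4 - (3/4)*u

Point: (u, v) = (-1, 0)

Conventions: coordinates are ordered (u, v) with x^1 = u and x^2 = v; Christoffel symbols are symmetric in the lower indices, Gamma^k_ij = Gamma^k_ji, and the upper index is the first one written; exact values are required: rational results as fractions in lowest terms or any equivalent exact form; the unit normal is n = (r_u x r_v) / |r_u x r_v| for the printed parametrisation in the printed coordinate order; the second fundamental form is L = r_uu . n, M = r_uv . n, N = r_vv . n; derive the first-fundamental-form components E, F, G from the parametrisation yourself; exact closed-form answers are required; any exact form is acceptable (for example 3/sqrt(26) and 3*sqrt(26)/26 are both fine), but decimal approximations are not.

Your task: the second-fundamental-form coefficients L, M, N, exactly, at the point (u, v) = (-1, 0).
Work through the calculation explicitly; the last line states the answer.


f = 13/3, f' = -1/3, f'' = 0, h' = -3/4, h'' = 0
E = 97/144, F = 0, G = 169/9; answer radicand W^2 = 97/144
unnormalised second-form numerators: l = 0, m = 0, n = -13/4; L = l/sqrt(97/144), and similarly M = m/sqrt(W^2), N = n/sqrt(W^2)

Answer: L = 0, M = 0, N = -39*sqrt(97)/97


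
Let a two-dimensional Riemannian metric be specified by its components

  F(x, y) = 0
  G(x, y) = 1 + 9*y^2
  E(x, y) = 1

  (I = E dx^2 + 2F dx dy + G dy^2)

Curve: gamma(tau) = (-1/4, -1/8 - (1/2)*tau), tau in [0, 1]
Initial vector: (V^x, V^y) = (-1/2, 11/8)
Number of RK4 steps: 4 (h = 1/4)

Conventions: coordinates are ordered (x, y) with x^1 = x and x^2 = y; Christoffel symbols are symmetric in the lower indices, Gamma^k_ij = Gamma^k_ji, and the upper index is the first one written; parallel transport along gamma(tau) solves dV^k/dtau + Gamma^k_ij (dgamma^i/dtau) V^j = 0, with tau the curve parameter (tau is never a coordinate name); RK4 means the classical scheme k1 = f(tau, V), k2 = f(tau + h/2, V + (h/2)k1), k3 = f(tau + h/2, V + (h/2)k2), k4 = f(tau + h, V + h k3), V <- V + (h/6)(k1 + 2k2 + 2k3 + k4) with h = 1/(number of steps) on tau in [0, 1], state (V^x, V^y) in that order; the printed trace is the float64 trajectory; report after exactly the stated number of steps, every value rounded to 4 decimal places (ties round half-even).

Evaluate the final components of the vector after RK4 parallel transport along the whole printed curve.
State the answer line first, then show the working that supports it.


Answer: V^x = -0.5000, V^y = 0.6911

gamma'(tau) = (0, -1/2); f(tau, V)^k = -Gamma^k_ij(gamma(tau)) gamma'^i(tau) V^j; h = 1/4; intermediate values shown to 6 dp
curve data and Christoffel symbols at the stage parameters:
  tau = 0.000000: gamma = (-0.250000, -0.125000), gamma' = (0.000000, -0.500000); Gamma_xxx = 0.000000, Gamma_xxy = 0.000000, Gamma_xyy = 0.000000, Gamma_yxx = 0.000000, Gamma_yxy = 0.000000, Gamma_yyy = -0.986301
  tau = 0.125000: gamma = (-0.250000, -0.187500), gamma' = (0.000000, -0.500000); Gamma_xxx = 0.000000, Gamma_xxy = 0.000000, Gamma_xyy = 0.000000, Gamma_yxx = 0.000000, Gamma_yxy = 0.000000, Gamma_yyy = -1.281899
  tau = 0.250000: gamma = (-0.250000, -0.250000), gamma' = (0.000000, -0.500000); Gamma_xxx = 0.000000, Gamma_xxy = 0.000000, Gamma_xyy = 0.000000, Gamma_yxx = 0.000000, Gamma_yxy = 0.000000, Gamma_yyy = -1.440000
  tau = 0.375000: gamma = (-0.250000, -0.312500), gamma' = (0.000000, -0.500000); Gamma_xxx = 0.000000, Gamma_xxy = 0.000000, Gamma_xyy = 0.000000, Gamma_yxx = 0.000000, Gamma_yxy = 0.000000, Gamma_yyy = -1.496881
  tau = 0.500000: gamma = (-0.250000, -0.375000), gamma' = (0.000000, -0.500000); Gamma_xxx = 0.000000, Gamma_xxy = 0.000000, Gamma_xyy = 0.000000, Gamma_yxx = 0.000000, Gamma_yxy = 0.000000, Gamma_yyy = -1.489655
  tau = 0.625000: gamma = (-0.250000, -0.437500), gamma' = (0.000000, -0.500000); Gamma_xxx = 0.000000, Gamma_xxy = 0.000000, Gamma_xyy = 0.000000, Gamma_yxx = 0.000000, Gamma_yxy = 0.000000, Gamma_yyy = -1.446198
  tau = 0.750000: gamma = (-0.250000, -0.500000), gamma' = (0.000000, -0.500000); Gamma_xxx = 0.000000, Gamma_xxy = 0.000000, Gamma_xyy = 0.000000, Gamma_yxx = 0.000000, Gamma_yxy = 0.000000, Gamma_yyy = -1.384615
  tau = 0.875000: gamma = (-0.250000, -0.562500), gamma' = (0.000000, -0.500000); Gamma_xxx = 0.000000, Gamma_xxy = 0.000000, Gamma_xyy = 0.000000, Gamma_yxx = 0.000000, Gamma_yxy = 0.000000, Gamma_yyy = -1.315736
  tau = 1.000000: gamma = (-0.250000, -0.625000), gamma' = (0.000000, -0.500000); Gamma_xxx = 0.000000, Gamma_xxy = 0.000000, Gamma_xyy = 0.000000, Gamma_yxx = 0.000000, Gamma_yxy = 0.000000, Gamma_yyy = -1.245675
step 0: V^x = -0.5000, V^y = 1.3750
step 1: k1 = (0.000000, -0.678082), k2 = (0.000000, -0.826979), k3 = (0.000000, -0.815049), k4 = (0.000000, -0.843291); V <- V + (h/6)(k1 + 2k2 + 2k3 + k4): V^x = -0.5000, V^y = 1.1748
step 2: k1 = (0.000000, -0.845837), k2 = (0.000000, -0.800116), k3 = (0.000000, -0.804394), k4 = (0.000000, -0.725220); V <- V + (h/6)(k1 + 2k2 + 2k3 + k4): V^x = -0.5000, V^y = 0.9756
step 3: k1 = (0.000000, -0.726657), k2 = (0.000000, -0.639778), k3 = (0.000000, -0.647630), k4 = (0.000000, -0.563328); V <- V + (h/6)(k1 + 2k2 + 2k3 + k4): V^x = -0.5000, V^y = 0.8146
step 4: k1 = (0.000000, -0.563933), k2 = (0.000000, -0.489506), k3 = (0.000000, -0.495626), k4 = (0.000000, -0.430171); V <- V + (h/6)(k1 + 2k2 + 2k3 + k4): V^x = -0.5000, V^y = 0.6911


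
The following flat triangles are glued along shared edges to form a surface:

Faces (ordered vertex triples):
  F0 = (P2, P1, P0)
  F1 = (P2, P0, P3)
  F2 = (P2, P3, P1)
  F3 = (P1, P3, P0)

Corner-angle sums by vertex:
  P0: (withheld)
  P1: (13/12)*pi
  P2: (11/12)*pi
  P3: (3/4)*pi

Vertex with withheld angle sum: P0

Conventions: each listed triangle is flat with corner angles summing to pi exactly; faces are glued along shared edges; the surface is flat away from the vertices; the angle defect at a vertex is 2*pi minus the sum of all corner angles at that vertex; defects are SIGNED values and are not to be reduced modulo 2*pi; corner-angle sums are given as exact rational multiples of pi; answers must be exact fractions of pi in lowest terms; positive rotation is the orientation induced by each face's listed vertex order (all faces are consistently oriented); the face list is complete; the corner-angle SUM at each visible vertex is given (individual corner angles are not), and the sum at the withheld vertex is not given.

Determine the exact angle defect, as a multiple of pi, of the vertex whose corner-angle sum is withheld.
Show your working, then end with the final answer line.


V = 4, E = 6, F = 4; chi = V - E + F = 2
Gauss-Bonnet: total defect = 2*pi*chi = 4*pi; visible defects sum to (13/4)*pi

Answer: defect(P0) = (3/4)*pi


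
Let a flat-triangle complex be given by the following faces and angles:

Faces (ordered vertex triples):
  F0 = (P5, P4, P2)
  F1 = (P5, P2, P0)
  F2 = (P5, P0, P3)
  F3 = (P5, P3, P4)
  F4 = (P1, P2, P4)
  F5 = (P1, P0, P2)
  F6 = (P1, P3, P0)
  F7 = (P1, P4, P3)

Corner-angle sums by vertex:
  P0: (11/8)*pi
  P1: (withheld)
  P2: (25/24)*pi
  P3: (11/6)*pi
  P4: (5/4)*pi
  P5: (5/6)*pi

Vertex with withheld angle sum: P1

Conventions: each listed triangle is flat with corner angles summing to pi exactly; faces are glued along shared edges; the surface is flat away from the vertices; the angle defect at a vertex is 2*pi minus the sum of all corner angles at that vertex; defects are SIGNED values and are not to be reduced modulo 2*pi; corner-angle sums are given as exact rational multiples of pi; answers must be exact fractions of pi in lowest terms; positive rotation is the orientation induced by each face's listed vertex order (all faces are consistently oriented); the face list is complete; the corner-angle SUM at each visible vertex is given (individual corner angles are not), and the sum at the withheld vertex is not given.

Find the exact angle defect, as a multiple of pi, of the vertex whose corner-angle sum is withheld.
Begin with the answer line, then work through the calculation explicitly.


Answer: defect(P1) = pi/3

V = 6, E = 12, F = 8; chi = V - E + F = 2
Gauss-Bonnet: total defect = 2*pi*chi = 4*pi; visible defects sum to (11/3)*pi


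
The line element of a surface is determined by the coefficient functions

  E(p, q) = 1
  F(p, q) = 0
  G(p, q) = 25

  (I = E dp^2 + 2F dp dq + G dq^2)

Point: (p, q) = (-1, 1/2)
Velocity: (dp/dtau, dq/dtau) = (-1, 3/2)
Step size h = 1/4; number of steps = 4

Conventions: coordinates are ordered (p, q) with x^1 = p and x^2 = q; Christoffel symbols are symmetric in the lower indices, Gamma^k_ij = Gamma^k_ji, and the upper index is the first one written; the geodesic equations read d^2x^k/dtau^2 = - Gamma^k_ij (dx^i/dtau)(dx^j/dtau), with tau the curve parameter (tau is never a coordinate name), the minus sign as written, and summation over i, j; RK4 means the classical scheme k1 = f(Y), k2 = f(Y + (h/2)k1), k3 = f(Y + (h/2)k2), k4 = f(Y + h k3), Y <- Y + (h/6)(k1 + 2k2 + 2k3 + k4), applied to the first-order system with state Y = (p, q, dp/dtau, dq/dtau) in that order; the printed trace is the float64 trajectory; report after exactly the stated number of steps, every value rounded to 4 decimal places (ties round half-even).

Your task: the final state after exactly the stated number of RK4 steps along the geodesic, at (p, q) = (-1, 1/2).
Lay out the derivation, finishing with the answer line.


f(Y) = (dp/dtau, dq/dtau, -Gamma^p_ij Y'^i Y'^j, -Gamma^q_ij Y'^i Y'^j) with the Gammas evaluated at the stage position; h = 0.250000; intermediate values shown to 6 dp
step 0: p = -1.0000, q = 0.5000, dp/dtau = -1.0000, dq/dtau = 1.5000
step 1:
  k1: at (p, q) = (-1.000000, 0.500000), (dp/dtau, dq/dtau) = (-1.000000, 1.500000); Gamma_ppp = 0.000000, Gamma_ppq = 0.000000, Gamma_pqq = 0.000000, Gamma_qpp = 0.000000, Gamma_qpq = 0.000000, Gamma_qqq = 0.000000; k1 = (-1.000000, 1.500000, 0.000000, 0.000000)
  k2: at (p, q) = (-1.125000, 0.687500), (dp/dtau, dq/dtau) = (-1.000000, 1.500000); Gamma_ppp = 0.000000, Gamma_ppq = 0.000000, Gamma_pqq = 0.000000, Gamma_qpp = 0.000000, Gamma_qpq = 0.000000, Gamma_qqq = 0.000000; k2 = (-1.000000, 1.500000, 0.000000, 0.000000)
  k3: at (p, q) = (-1.125000, 0.687500), (dp/dtau, dq/dtau) = (-1.000000, 1.500000); Gamma_ppp = 0.000000, Gamma_ppq = 0.000000, Gamma_pqq = 0.000000, Gamma_qpp = 0.000000, Gamma_qpq = 0.000000, Gamma_qqq = 0.000000; k3 = (-1.000000, 1.500000, 0.000000, 0.000000)
  k4: at (p, q) = (-1.250000, 0.875000), (dp/dtau, dq/dtau) = (-1.000000, 1.500000); Gamma_ppp = 0.000000, Gamma_ppq = 0.000000, Gamma_pqq = 0.000000, Gamma_qpp = 0.000000, Gamma_qpq = 0.000000, Gamma_qqq = 0.000000; k4 = (-1.000000, 1.500000, 0.000000, 0.000000)
  Y <- Y + (h/6)(k1 + 2k2 + 2k3 + k4): p = -1.2500, q = 0.8750, dp/dtau = -1.0000, dq/dtau = 1.5000
step 2:
  k1: at (p, q) = (-1.250000, 0.875000), (dp/dtau, dq/dtau) = (-1.000000, 1.500000); Gamma_ppp = 0.000000, Gamma_ppq = 0.000000, Gamma_pqq = 0.000000, Gamma_qpp = 0.000000, Gamma_qpq = 0.000000, Gamma_qqq = 0.000000; k1 = (-1.000000, 1.500000, 0.000000, 0.000000)
  k2: at (p, q) = (-1.375000, 1.062500), (dp/dtau, dq/dtau) = (-1.000000, 1.500000); Gamma_ppp = 0.000000, Gamma_ppq = 0.000000, Gamma_pqq = 0.000000, Gamma_qpp = 0.000000, Gamma_qpq = 0.000000, Gamma_qqq = 0.000000; k2 = (-1.000000, 1.500000, 0.000000, 0.000000)
  k3: at (p, q) = (-1.375000, 1.062500), (dp/dtau, dq/dtau) = (-1.000000, 1.500000); Gamma_ppp = 0.000000, Gamma_ppq = 0.000000, Gamma_pqq = 0.000000, Gamma_qpp = 0.000000, Gamma_qpq = 0.000000, Gamma_qqq = 0.000000; k3 = (-1.000000, 1.500000, 0.000000, 0.000000)
  k4: at (p, q) = (-1.500000, 1.250000), (dp/dtau, dq/dtau) = (-1.000000, 1.500000); Gamma_ppp = 0.000000, Gamma_ppq = 0.000000, Gamma_pqq = 0.000000, Gamma_qpp = 0.000000, Gamma_qpq = 0.000000, Gamma_qqq = 0.000000; k4 = (-1.000000, 1.500000, 0.000000, 0.000000)
  Y <- Y + (h/6)(k1 + 2k2 + 2k3 + k4): p = -1.5000, q = 1.2500, dp/dtau = -1.0000, dq/dtau = 1.5000
step 3:
  k1: at (p, q) = (-1.500000, 1.250000), (dp/dtau, dq/dtau) = (-1.000000, 1.500000); Gamma_ppp = 0.000000, Gamma_ppq = 0.000000, Gamma_pqq = 0.000000, Gamma_qpp = 0.000000, Gamma_qpq = 0.000000, Gamma_qqq = 0.000000; k1 = (-1.000000, 1.500000, 0.000000, 0.000000)
  k2: at (p, q) = (-1.625000, 1.437500), (dp/dtau, dq/dtau) = (-1.000000, 1.500000); Gamma_ppp = 0.000000, Gamma_ppq = 0.000000, Gamma_pqq = 0.000000, Gamma_qpp = 0.000000, Gamma_qpq = 0.000000, Gamma_qqq = 0.000000; k2 = (-1.000000, 1.500000, 0.000000, 0.000000)
  k3: at (p, q) = (-1.625000, 1.437500), (dp/dtau, dq/dtau) = (-1.000000, 1.500000); Gamma_ppp = 0.000000, Gamma_ppq = 0.000000, Gamma_pqq = 0.000000, Gamma_qpp = 0.000000, Gamma_qpq = 0.000000, Gamma_qqq = 0.000000; k3 = (-1.000000, 1.500000, 0.000000, 0.000000)
  k4: at (p, q) = (-1.750000, 1.625000), (dp/dtau, dq/dtau) = (-1.000000, 1.500000); Gamma_ppp = 0.000000, Gamma_ppq = 0.000000, Gamma_pqq = 0.000000, Gamma_qpp = 0.000000, Gamma_qpq = 0.000000, Gamma_qqq = 0.000000; k4 = (-1.000000, 1.500000, 0.000000, 0.000000)
  Y <- Y + (h/6)(k1 + 2k2 + 2k3 + k4): p = -1.7500, q = 1.6250, dp/dtau = -1.0000, dq/dtau = 1.5000
step 4:
  k1: at (p, q) = (-1.750000, 1.625000), (dp/dtau, dq/dtau) = (-1.000000, 1.500000); Gamma_ppp = 0.000000, Gamma_ppq = 0.000000, Gamma_pqq = 0.000000, Gamma_qpp = 0.000000, Gamma_qpq = 0.000000, Gamma_qqq = 0.000000; k1 = (-1.000000, 1.500000, 0.000000, 0.000000)
  k2: at (p, q) = (-1.875000, 1.812500), (dp/dtau, dq/dtau) = (-1.000000, 1.500000); Gamma_ppp = 0.000000, Gamma_ppq = 0.000000, Gamma_pqq = 0.000000, Gamma_qpp = 0.000000, Gamma_qpq = 0.000000, Gamma_qqq = 0.000000; k2 = (-1.000000, 1.500000, 0.000000, 0.000000)
  k3: at (p, q) = (-1.875000, 1.812500), (dp/dtau, dq/dtau) = (-1.000000, 1.500000); Gamma_ppp = 0.000000, Gamma_ppq = 0.000000, Gamma_pqq = 0.000000, Gamma_qpp = 0.000000, Gamma_qpq = 0.000000, Gamma_qqq = 0.000000; k3 = (-1.000000, 1.500000, 0.000000, 0.000000)
  k4: at (p, q) = (-2.000000, 2.000000), (dp/dtau, dq/dtau) = (-1.000000, 1.500000); Gamma_ppp = 0.000000, Gamma_ppq = 0.000000, Gamma_pqq = 0.000000, Gamma_qpp = 0.000000, Gamma_qpq = 0.000000, Gamma_qqq = 0.000000; k4 = (-1.000000, 1.500000, 0.000000, 0.000000)
  Y <- Y + (h/6)(k1 + 2k2 + 2k3 + k4): p = -2.0000, q = 2.0000, dp/dtau = -1.0000, dq/dtau = 1.5000

Answer: p = -2.0000, q = 2.0000, dp/dtau = -1.0000, dq/dtau = 1.5000


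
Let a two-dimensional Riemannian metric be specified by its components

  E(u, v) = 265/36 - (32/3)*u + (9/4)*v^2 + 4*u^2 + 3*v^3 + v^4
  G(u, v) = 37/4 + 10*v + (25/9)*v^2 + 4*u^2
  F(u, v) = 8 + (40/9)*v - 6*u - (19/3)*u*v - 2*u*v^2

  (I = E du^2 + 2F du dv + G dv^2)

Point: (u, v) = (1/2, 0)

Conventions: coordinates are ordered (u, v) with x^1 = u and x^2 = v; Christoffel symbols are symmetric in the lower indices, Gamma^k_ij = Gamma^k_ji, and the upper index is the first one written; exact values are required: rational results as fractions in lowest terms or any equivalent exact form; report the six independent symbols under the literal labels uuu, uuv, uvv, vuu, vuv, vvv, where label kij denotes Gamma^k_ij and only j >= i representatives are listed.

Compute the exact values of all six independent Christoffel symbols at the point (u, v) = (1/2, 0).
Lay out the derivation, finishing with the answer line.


E = 109/36, F = 5, G = 41/4 at the point
E_u = -20/3, E_v = 0, F_u = -6, F_v = 23/18, G_u = 4, G_v = 10
EG - F^2 = 869/144;  g^inv = (144/869) * [[41/4, -5], [-5, 109/36]]
first-kind symbols [ij,l] = (1/2)(d_i g_jl + d_j g_il - d_l g_ij): [uu,u] = E_u/2 = -10/3, [uu,v] = F_u - E_v/2 = -6, [uv,u] = E_v/2 = 0, [uv,v] = G_u/2 = 2, [vv,u] = F_v - G_u/2 = -13/18, [vv,v] = G_v/2 = 5
Gamma^u_ij = (G*[ij,u] - F*[ij,v])/(EG - F^2), Gamma^v_ij = (E*[ij,v] - F*[ij,u])/(EG - F^2)

Answer: Gamma_uuu = -600/869, Gamma_uuv = -1440/869, Gamma_uvv = -4666/869, Gamma_vuu = -216/869, Gamma_vuv = 872/869, Gamma_vvv = 2700/869


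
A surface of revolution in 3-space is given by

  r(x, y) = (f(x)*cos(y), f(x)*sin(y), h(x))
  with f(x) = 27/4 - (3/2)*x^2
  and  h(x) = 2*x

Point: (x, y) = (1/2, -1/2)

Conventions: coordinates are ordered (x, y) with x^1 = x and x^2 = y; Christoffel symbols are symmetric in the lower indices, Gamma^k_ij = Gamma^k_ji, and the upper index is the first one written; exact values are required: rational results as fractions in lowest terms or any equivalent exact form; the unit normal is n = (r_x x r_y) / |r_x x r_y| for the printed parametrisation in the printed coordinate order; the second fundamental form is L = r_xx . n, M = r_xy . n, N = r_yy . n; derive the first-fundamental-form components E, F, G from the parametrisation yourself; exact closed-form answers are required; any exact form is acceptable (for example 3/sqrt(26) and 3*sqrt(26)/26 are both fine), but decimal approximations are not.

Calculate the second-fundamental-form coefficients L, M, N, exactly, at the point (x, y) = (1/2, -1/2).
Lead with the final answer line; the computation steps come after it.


Answer: L = 12/5, M = 0, N = 51/10

f = 51/8, f' = -3/2, f'' = -3, h' = 2, h'' = 0
E = 25/4, F = 0, G = 2601/64; answer radicand W^2 = 25/4
unnormalised second-form numerators: l = 6, m = 0, n = 51/4; L = l/sqrt(25/4), and similarly M = m/sqrt(W^2), N = n/sqrt(W^2)


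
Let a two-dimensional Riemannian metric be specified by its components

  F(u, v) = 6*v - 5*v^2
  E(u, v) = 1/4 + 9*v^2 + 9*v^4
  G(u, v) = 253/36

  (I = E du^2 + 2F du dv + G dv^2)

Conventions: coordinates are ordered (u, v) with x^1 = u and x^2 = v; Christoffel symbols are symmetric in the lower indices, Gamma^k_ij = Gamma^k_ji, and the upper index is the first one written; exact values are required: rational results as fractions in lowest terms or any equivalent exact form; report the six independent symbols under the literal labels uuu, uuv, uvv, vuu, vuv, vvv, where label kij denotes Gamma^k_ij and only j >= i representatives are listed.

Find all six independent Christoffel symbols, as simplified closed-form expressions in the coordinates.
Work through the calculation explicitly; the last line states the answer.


E = 1/4 + 9*v^2 + 9*v^4; F = 6*v - 5*v^2; G = 253/36
Gamma^k_ij = (1/2) g^{kl} (d_i g_jl + d_j g_il - d_l g_ij), with g^inv = (1/(EG-F^2)) [[G, -F], [-F, E]]
first partials: E_u = 0, E_v = 18*v + 36*v^3, F_u = 0, F_v = 6 - 10*v, G_u = 0, G_v = 0
D = EG - F^2 = 253/144 + (109/4)*v^2 + 60*v^3 + (153/4)*v^4
expanded: Gamma^u_uu = (G E_u - 2F F_u + F E_v)/(2D), Gamma^u_uv = (G E_v - F G_u)/(2D), Gamma^u_vv = (2G F_v - G G_u - F G_v)/(2D), Gamma^v_uu = (2E F_u - E E_v - F E_u)/(2D), Gamma^v_uv = (E G_u - F E_v)/(2D), Gamma^v_vv = (E G_v - 2F F_v + F G_u)/(2D); substitute and cancel common factors

Answer: Gamma_uuu = (-12960*v^5 + 15552*v^4 - 6480*v^3 + 7776*v^2)/(5508*v^4 + 8640*v^3 + 3924*v^2 + 253), Gamma_uuv = (18216*v^3 + 9108*v)/(5508*v^4 + 8640*v^3 + 3924*v^2 + 253), Gamma_uvv = (6072 - 10120*v)/(5508*v^4 + 8640*v^3 + 3924*v^2 + 253), Gamma_vuu = (-23328*v^7 - 34992*v^5 - 12312*v^3 - 324*v)/(5508*v^4 + 8640*v^3 + 3924*v^2 + 253), Gamma_vuv = (12960*v^5 - 15552*v^4 + 6480*v^3 - 7776*v^2)/(5508*v^4 + 8640*v^3 + 3924*v^2 + 253), Gamma_vvv = (-7200*v^3 + 12960*v^2 - 5184*v)/(5508*v^4 + 8640*v^3 + 3924*v^2 + 253)


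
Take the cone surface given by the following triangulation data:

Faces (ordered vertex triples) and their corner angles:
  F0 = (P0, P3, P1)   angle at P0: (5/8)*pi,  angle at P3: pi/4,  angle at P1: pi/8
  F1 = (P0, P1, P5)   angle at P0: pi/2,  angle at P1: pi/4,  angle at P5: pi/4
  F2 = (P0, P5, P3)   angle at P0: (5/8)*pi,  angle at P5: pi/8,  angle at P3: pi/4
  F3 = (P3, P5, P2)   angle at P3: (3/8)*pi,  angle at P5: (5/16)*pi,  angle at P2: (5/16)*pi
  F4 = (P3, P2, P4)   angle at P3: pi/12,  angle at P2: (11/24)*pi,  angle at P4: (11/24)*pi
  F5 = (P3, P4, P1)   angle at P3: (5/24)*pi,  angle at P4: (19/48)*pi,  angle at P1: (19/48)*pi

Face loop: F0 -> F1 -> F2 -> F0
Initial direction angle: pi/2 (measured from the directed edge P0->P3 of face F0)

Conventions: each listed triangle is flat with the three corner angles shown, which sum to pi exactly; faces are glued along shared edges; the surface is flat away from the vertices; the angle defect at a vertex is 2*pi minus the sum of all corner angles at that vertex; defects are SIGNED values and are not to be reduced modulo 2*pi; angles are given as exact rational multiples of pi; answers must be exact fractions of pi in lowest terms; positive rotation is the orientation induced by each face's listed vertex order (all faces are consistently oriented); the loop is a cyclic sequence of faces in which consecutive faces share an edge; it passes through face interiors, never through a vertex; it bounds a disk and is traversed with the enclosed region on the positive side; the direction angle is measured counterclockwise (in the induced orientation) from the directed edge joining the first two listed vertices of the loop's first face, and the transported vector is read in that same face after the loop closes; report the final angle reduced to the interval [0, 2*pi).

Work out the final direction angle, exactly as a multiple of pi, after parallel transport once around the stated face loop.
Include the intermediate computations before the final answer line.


enclosed vertex P0: corner angles sum to (7/4)*pi, defect = 2*pi - (7/4)*pi = pi/4
the final direction is the initial angle plus the enclosed defects, taken mod 2*pi in the induced orientation
final angle = pi/2 + pi/4 = (3/4)*pi (mod 2*pi)

Answer: final direction angle = (3/4)*pi


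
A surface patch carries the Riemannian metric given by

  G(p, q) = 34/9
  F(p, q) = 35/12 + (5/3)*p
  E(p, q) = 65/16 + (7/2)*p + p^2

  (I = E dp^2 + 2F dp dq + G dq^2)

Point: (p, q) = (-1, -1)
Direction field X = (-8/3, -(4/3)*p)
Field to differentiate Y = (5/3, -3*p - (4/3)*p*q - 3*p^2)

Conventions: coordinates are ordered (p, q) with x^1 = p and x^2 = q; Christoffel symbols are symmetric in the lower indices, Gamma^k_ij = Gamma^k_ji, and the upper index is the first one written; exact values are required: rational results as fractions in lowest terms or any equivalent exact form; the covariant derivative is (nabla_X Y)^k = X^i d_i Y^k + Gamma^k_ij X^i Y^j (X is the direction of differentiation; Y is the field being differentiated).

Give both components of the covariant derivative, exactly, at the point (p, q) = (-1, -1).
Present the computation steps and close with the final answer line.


E = 25/16, F = 5/4, G = 34/9 at the point
E_p = 3/2, E_q = 0, F_p = 5/3, F_q = 0, G_p = 0, G_q = 0
EG - F^2 = 625/144;  g^inv = (144/625) * [[34/9, -5/4], [-5/4, 25/16]]
first-kind symbols [ij,l] = (1/2)(d_i g_jl + d_j g_il - d_l g_ij): [pp,p] = E_p/2 = 3/4, [pp,q] = F_p - E_q/2 = 5/3, [pq,p] = E_q/2 = 0, [pq,q] = G_p/2 = 0, [qq,p] = F_q - G_p/2 = 0, [qq,q] = G_q/2 = 0
Gamma^p_ij = (G*[ij,p] - F*[ij,q])/(EG - F^2), Gamma^q_ij = (E*[ij,q] - F*[ij,p])/(EG - F^2)
Gamma_ppp = 108/625, Gamma_ppq = 0, Gamma_pqq = 0, Gamma_qpp = 48/125, Gamma_qpq = 0, Gamma_qqq = 0
X = (-8/3, 4/3), Y = (5/3, -4/3) at the point

Answer: (nabla_X Y)^p = -96/125, (nabla_X Y)^q = -2584/225


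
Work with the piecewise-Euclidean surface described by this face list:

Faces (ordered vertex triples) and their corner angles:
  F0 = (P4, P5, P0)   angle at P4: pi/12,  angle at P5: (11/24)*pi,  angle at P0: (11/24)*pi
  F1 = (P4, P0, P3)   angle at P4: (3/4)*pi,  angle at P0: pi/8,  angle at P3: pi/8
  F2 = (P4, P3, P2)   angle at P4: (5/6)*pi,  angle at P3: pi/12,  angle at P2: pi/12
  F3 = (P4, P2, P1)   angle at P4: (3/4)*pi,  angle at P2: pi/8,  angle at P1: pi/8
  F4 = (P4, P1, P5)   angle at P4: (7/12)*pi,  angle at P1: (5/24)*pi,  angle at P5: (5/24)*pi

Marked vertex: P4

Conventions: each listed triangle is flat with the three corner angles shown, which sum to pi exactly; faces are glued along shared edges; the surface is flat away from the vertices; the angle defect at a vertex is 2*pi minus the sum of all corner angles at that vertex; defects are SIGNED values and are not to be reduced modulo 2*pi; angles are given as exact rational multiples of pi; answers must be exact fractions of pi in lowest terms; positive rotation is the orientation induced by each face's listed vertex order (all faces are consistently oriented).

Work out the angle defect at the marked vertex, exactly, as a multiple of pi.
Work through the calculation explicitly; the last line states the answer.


Sum of corner angles at P4: 3*pi
defect = 2*pi - 3*pi

Answer: defect(P4) = -pi


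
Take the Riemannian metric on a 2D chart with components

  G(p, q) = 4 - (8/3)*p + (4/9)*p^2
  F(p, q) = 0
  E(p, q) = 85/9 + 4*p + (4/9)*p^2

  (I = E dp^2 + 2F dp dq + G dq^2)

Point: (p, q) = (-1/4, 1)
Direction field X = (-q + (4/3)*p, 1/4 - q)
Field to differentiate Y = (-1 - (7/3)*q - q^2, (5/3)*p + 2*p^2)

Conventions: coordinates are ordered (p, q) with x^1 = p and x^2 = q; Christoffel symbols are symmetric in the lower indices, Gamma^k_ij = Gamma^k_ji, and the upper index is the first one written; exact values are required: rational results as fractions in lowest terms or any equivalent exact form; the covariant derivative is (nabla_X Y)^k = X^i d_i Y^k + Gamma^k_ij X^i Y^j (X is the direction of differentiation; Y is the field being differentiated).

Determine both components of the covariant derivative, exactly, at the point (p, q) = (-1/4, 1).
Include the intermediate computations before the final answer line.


E = 305/36, F = 0, G = 169/36 at the point
E_p = 34/9, E_q = 0, F_p = 0, F_q = 0, G_p = -26/9, G_q = 0
EG - F^2 = 51545/1296;  g^inv = (1296/51545) * [[169/36, 0], [0, 305/36]]
first-kind symbols [ij,l] = (1/2)(d_i g_jl + d_j g_il - d_l g_ij): [pp,p] = E_p/2 = 17/9, [pp,q] = F_p - E_q/2 = 0, [pq,p] = E_q/2 = 0, [pq,q] = G_p/2 = -13/9, [qq,p] = F_q - G_p/2 = 13/9, [qq,q] = G_q/2 = 0
Gamma^p_ij = (G*[ij,p] - F*[ij,q])/(EG - F^2), Gamma^q_ij = (E*[ij,q] - F*[ij,p])/(EG - F^2)
Gamma_ppp = 68/305, Gamma_ppq = 0, Gamma_pqq = 52/305, Gamma_qpp = 0, Gamma_qpq = -4/13, Gamma_qqq = 0
X = (-4/3, -3/4), Y = (-13/3, -7/24) at the point

Answer: (nabla_X Y)^p = 100477/21960, (nabla_X Y)^q = -235/117


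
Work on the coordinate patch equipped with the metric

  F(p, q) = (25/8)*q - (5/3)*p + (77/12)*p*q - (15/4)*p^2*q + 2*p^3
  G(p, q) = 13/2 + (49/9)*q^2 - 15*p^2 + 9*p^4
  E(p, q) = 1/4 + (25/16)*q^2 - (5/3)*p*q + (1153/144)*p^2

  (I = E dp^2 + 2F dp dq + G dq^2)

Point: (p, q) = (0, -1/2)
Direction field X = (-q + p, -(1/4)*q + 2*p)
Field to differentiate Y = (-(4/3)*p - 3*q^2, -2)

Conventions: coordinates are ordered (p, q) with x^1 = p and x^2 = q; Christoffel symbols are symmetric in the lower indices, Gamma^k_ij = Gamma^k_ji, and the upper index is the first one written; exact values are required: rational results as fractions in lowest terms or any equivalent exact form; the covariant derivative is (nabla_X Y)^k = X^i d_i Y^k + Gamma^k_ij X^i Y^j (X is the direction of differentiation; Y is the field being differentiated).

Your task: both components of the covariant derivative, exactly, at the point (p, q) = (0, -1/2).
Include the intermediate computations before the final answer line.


E = 41/64, F = -25/16, G = 283/36 at the point
E_p = 5/6, E_q = -25/16, F_p = -39/8, F_q = 25/8, G_p = 0, G_q = -49/9
EG - F^2 = 2989/1152;  g^inv = (1152/2989) * [[283/36, 25/16], [25/16, 41/64]]
first-kind symbols [ij,l] = (1/2)(d_i g_jl + d_j g_il - d_l g_ij): [pp,p] = E_p/2 = 5/12, [pp,q] = F_p - E_q/2 = -131/32, [pq,p] = E_q/2 = -25/32, [pq,q] = G_p/2 = 0, [qq,p] = F_q - G_p/2 = 25/8, [qq,q] = G_q/2 = -49/18
Gamma^p_ij = (G*[ij,p] - F*[ij,q])/(EG - F^2), Gamma^q_ij = (E*[ij,q] - F*[ij,p])/(EG - F^2)
Gamma_ppp = -43145/35868, Gamma_ppq = -7075/2989, Gamma_pqq = 23400/2989, Gamma_qpp = -36339/47824, Gamma_qpq = -5625/11956, Gamma_qqq = 3616/2989
X = (1/2, 1/8), Y = (-3/4, -2) at the point

Answer: (nabla_X Y)^p = 113509/143472, (nabla_X Y)^q = 47545/95648


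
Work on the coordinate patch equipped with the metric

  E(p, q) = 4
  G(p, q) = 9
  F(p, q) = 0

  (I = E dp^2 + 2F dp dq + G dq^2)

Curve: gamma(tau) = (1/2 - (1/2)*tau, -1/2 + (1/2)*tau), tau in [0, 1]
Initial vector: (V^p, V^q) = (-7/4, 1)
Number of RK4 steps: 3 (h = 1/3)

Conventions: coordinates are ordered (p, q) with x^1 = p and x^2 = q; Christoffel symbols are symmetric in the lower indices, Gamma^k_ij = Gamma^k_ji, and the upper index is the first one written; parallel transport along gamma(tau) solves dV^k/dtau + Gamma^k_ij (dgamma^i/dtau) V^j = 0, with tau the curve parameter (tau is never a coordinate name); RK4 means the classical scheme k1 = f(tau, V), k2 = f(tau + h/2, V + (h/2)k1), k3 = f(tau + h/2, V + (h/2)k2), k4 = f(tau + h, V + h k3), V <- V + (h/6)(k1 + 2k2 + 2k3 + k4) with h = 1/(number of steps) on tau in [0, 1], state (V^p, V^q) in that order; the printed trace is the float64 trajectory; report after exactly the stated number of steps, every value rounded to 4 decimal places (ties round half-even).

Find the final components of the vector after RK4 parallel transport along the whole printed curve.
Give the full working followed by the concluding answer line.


gamma'(tau) = (-1/2, 1/2); f(tau, V)^k = -Gamma^k_ij(gamma(tau)) gamma'^i(tau) V^j; h = 1/3; intermediate values shown to 6 dp
curve data and Christoffel symbols at the stage parameters:
  tau = 0.000000: gamma = (0.500000, -0.500000), gamma' = (-0.500000, 0.500000); Gamma_ppp = 0.000000, Gamma_ppq = 0.000000, Gamma_pqq = 0.000000, Gamma_qpp = 0.000000, Gamma_qpq = 0.000000, Gamma_qqq = 0.000000
  tau = 0.166667: gamma = (0.416667, -0.416667), gamma' = (-0.500000, 0.500000); Gamma_ppp = 0.000000, Gamma_ppq = 0.000000, Gamma_pqq = 0.000000, Gamma_qpp = 0.000000, Gamma_qpq = 0.000000, Gamma_qqq = 0.000000
  tau = 0.333333: gamma = (0.333333, -0.333333), gamma' = (-0.500000, 0.500000); Gamma_ppp = 0.000000, Gamma_ppq = 0.000000, Gamma_pqq = 0.000000, Gamma_qpp = 0.000000, Gamma_qpq = 0.000000, Gamma_qqq = 0.000000
  tau = 0.500000: gamma = (0.250000, -0.250000), gamma' = (-0.500000, 0.500000); Gamma_ppp = 0.000000, Gamma_ppq = 0.000000, Gamma_pqq = 0.000000, Gamma_qpp = 0.000000, Gamma_qpq = 0.000000, Gamma_qqq = 0.000000
  tau = 0.666667: gamma = (0.166667, -0.166667), gamma' = (-0.500000, 0.500000); Gamma_ppp = 0.000000, Gamma_ppq = 0.000000, Gamma_pqq = 0.000000, Gamma_qpp = 0.000000, Gamma_qpq = 0.000000, Gamma_qqq = 0.000000
  tau = 0.833333: gamma = (0.083333, -0.083333), gamma' = (-0.500000, 0.500000); Gamma_ppp = 0.000000, Gamma_ppq = 0.000000, Gamma_pqq = 0.000000, Gamma_qpp = 0.000000, Gamma_qpq = 0.000000, Gamma_qqq = 0.000000
  tau = 1.000000: gamma = (0.000000, 0.000000), gamma' = (-0.500000, 0.500000); Gamma_ppp = 0.000000, Gamma_ppq = 0.000000, Gamma_pqq = 0.000000, Gamma_qpp = 0.000000, Gamma_qpq = 0.000000, Gamma_qqq = 0.000000
step 0: V^p = -1.7500, V^q = 1.0000
step 1: k1 = (0.000000, 0.000000), k2 = (0.000000, 0.000000), k3 = (0.000000, 0.000000), k4 = (0.000000, 0.000000); V <- V + (h/6)(k1 + 2k2 + 2k3 + k4): V^p = -1.7500, V^q = 1.0000
step 2: k1 = (0.000000, 0.000000), k2 = (0.000000, 0.000000), k3 = (0.000000, 0.000000), k4 = (0.000000, 0.000000); V <- V + (h/6)(k1 + 2k2 + 2k3 + k4): V^p = -1.7500, V^q = 1.0000
step 3: k1 = (0.000000, 0.000000), k2 = (0.000000, 0.000000), k3 = (0.000000, 0.000000), k4 = (0.000000, 0.000000); V <- V + (h/6)(k1 + 2k2 + 2k3 + k4): V^p = -1.7500, V^q = 1.0000

Answer: V^p = -1.7500, V^q = 1.0000


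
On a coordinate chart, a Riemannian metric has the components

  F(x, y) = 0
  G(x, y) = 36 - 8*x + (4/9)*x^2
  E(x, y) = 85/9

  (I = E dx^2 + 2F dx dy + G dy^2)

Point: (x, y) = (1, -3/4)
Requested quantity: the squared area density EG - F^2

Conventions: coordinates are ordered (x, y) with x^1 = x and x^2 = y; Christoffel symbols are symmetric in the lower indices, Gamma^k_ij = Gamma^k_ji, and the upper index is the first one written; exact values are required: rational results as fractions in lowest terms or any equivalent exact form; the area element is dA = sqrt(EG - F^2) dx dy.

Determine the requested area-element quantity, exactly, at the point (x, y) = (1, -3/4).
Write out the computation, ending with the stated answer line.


E = 85/9, F = 0, G = 256/9; EG - F^2 = 21760/81

Answer: EG - F^2 = 21760/81


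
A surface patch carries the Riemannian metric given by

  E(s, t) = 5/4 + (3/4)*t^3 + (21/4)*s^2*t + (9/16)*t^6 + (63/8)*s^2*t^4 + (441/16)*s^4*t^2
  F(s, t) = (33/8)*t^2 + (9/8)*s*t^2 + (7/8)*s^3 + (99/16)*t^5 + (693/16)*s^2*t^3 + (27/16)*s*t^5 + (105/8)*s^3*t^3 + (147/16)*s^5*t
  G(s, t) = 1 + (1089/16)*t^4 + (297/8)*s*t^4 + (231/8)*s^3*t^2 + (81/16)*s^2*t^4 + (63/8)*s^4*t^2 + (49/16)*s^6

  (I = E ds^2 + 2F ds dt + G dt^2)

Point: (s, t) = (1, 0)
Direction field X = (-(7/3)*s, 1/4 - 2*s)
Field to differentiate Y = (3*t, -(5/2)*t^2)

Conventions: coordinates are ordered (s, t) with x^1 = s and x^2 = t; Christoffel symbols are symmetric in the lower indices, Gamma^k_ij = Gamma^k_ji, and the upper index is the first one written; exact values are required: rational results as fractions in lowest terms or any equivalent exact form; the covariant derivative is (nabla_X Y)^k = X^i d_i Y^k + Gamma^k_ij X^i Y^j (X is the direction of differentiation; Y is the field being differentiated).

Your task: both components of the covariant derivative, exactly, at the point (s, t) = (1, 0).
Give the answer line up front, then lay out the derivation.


Answer: (nabla_X Y)^s = -21/4, (nabla_X Y)^t = 0

E = 5/4, F = 7/8, G = 65/16 at the point
E_s = 0, E_t = 21/4, F_s = 21/8, F_t = 147/16, G_s = 147/8, G_t = 0
EG - F^2 = 69/16;  g^inv = (16/69) * [[65/16, -7/8], [-7/8, 5/4]]
first-kind symbols [ij,l] = (1/2)(d_i g_jl + d_j g_il - d_l g_ij): [ss,s] = E_s/2 = 0, [ss,t] = F_s - E_t/2 = 0, [st,s] = E_t/2 = 21/8, [st,t] = G_s/2 = 147/16, [tt,s] = F_t - G_s/2 = 0, [tt,t] = G_t/2 = 0
Gamma^s_ij = (G*[ij,s] - F*[ij,t])/(EG - F^2), Gamma^t_ij = (E*[ij,t] - F*[ij,s])/(EG - F^2)
Gamma_sss = 0, Gamma_sst = 14/23, Gamma_stt = 0, Gamma_tss = 0, Gamma_tst = 49/23, Gamma_ttt = 0
X = (-7/3, -7/4), Y = (0, 0) at the point
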